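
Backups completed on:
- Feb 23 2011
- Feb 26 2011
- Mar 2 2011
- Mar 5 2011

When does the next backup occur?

Every event lands on a Wednesday or Saturday (gaps cycle 3, 4, 3).
So the schedule is: every Wednesday and Saturday.
The following Wednesday is Mar 9 2011.

Mar 9 2011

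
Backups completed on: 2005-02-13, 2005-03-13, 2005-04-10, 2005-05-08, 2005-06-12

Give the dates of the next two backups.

2005-07-10, 2005-08-14

These are Sundays at 28- or 35-day spacing (28, 28, 28, 35).
The pattern: 2nd Sunday of the month.
July 2005 — 2nd Sunday is 2005-07-10.
August 2005 — 2nd Sunday is 2005-08-14.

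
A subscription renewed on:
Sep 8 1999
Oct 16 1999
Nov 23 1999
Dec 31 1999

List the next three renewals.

Feb 7 2000, Mar 16 2000, Apr 23 2000

The spacing is 38, 38, 38 days — always 38 days.
Dec 31 1999 + 38 days = Feb 7 2000.
Feb 7 2000 + 38 days = Mar 16 2000.
Mar 16 2000 + 38 days = Apr 23 2000.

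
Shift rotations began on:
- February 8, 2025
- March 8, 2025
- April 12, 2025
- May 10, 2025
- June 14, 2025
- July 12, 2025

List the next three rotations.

All dates are Saturdays, 28, 35, 28, 35, 28 days apart.
Specifically, the 2nd Saturday of each month.
August 2025 — 2nd Saturday is August 9, 2025.
September 2025 — 2nd Saturday is September 13, 2025.
2nd Saturday of October 2025: October 11, 2025.

August 9, 2025; September 13, 2025; October 11, 2025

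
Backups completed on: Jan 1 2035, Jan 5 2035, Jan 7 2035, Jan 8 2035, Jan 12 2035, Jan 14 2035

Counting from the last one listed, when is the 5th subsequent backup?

The gap pattern 4, 2, 1, 4, 2 repeats every 3 events.
These are the Mondays, Fridays and Sundays of each week.
The following Monday is Jan 15 2035.
Next Friday: Jan 19 2035.
The following Sunday is Jan 21 2035.
Next Monday: Jan 22 2035.
The following Friday is Jan 26 2035.

Jan 26 2035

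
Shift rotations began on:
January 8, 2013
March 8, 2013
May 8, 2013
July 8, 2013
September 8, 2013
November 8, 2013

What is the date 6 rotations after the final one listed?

Each date is the 8th; the gaps (59, 61, 61, 62, 61) track the month lengths.
The rule is the 8th of every 2 months.
Next: January 2014 → January 8, 2014.
Next: March 2014 → March 8, 2014.
May 2014: May 8, 2014.
July 2014: July 8, 2014.
September 2014: September 8, 2014.
November 2014: November 8, 2014.

November 8, 2014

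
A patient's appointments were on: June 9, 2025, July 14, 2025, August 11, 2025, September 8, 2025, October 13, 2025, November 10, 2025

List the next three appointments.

December 8, 2025; January 12, 2026; February 9, 2026

All dates are Mondays, 35, 28, 28, 35, 28 days apart.
Specifically, the 2nd Monday of each month.
December 2025 — 2nd Monday is December 8, 2025.
2nd Monday of January 2026: January 12, 2026.
February 2026 — 2nd Monday is February 9, 2026.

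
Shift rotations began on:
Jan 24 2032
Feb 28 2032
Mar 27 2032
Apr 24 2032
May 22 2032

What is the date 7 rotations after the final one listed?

Dec 25 2032

These are Saturdays at 28- or 35-day spacing (35, 28, 28, 28).
The pattern: 4th Saturday of the month.
4th Saturday of June 2032: Jun 26 2032.
July 2032 — 4th Saturday is Jul 24 2032.
August 2032 — 4th Saturday is Aug 28 2032.
4th Saturday of September 2032: Sep 25 2032.
4th Saturday of October 2032: Oct 23 2032.
4th Saturday of November 2032: Nov 27 2032.
4th Saturday of December 2032: Dec 25 2032.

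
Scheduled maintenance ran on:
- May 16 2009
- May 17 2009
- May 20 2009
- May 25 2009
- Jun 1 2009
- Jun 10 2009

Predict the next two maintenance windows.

Gaps: 1, 3, 5, 7, 9 days — each gap is 2 larger than the previous one.
Next gap: 11 days. Jun 10 2009 + 11 days = Jun 21 2009.
Next gap: 13 days. Jun 21 2009 + 13 days = Jul 4 2009.

Jun 21 2009, Jul 4 2009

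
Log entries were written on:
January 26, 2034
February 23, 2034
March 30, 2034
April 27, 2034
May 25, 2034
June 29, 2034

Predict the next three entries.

July 27, 2034; August 31, 2034; September 28, 2034

These are Thursdays with 28, 35, 28, 28, 35-day gaps.
Each is the final Thursday of its month — March 30, 2034 is past the 28th, so '4th Thursday' doesn't fit.
Last Thursday of July 2034: July 27, 2034.
August 2034 ends with Thursday August 31, 2034.
Last Thursday of September 2034: September 28, 2034.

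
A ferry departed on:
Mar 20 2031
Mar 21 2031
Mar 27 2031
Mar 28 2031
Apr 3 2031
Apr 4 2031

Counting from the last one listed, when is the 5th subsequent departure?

Apr 24 2031

The gap pattern 1, 6, 1, 6, 1 repeats every 2 events.
These are the Thursdays and Fridays of each week.
The following Thursday is Apr 10 2031.
Next Friday: Apr 11 2031.
The following Thursday is Apr 17 2031.
Next Friday: Apr 18 2031.
The following Thursday is Apr 24 2031.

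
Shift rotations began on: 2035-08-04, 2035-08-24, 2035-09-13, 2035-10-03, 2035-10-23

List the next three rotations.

2035-11-12, 2035-12-02, 2035-12-22

The spacing is 20, 20, 20, 20 days — always 20 days.
2035-10-23 + 20 days = 2035-11-12.
2035-11-12 + 20 days = 2035-12-02.
2035-12-02 + 20 days = 2035-12-22.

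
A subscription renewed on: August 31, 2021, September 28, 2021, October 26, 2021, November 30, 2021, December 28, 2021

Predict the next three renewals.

January 25, 2022; February 22, 2022; March 29, 2022

Every date is a Tuesday; gaps 28, 28, 35, 28 days.
Each is the last Tuesday of its month (at least one falls on the 29th or later, ruling out '4th Tuesday').
Last Tuesday of January 2022: January 25, 2022.
Last Tuesday of February 2022: February 22, 2022.
March 2022 ends with Tuesday March 29, 2022.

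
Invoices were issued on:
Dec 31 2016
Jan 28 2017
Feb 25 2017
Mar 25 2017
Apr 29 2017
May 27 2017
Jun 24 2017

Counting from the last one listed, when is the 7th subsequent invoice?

All Saturdays; the gaps (28, 28, 28, 35, 28, 28) vary with month length.
This is the last Saturday of each month.
Last Saturday of July 2017: Jul 29 2017.
Last Saturday of August 2017: Aug 26 2017.
September 2017 ends with Saturday Sep 30 2017.
Last Saturday of October 2017: Oct 28 2017.
November 2017 ends with Saturday Nov 25 2017.
Last Saturday of December 2017: Dec 30 2017.
Last Saturday of January 2018: Jan 27 2018.

Jan 27 2018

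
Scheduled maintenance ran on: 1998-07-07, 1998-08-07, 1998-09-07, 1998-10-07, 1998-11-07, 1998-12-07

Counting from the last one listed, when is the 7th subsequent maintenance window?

Gaps: 31, 31, 30, 31, 30 days — not constant. Every event is on the 7th of the month.
Pattern: the 7th of each month.
January 1999: 1999-01-07.
Next: February 1999 → 1999-02-07.
Next: March 1999 → 1999-03-07.
Next: April 1999 → 1999-04-07.
Next: May 1999 → 1999-05-07.
Next: June 1999 → 1999-06-07.
July 1999: 1999-07-07.

1999-07-07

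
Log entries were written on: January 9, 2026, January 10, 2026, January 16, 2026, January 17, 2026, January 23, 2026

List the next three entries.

January 24, 2026; January 30, 2026; January 31, 2026

Every event lands on a Friday or Saturday (gaps cycle 1, 6, 1, 6).
So the schedule is: every Friday and Saturday.
Next Saturday: January 24, 2026.
The following Friday is January 30, 2026.
Next Saturday: January 31, 2026.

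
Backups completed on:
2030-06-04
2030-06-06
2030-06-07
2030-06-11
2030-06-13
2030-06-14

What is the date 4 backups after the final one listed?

Every event lands on a Tuesday or Thursday or Friday (gaps cycle 2, 1, 4, 2, 1).
So the schedule is: every Tuesday, Thursday and Friday.
Next Tuesday: 2030-06-18.
The following Thursday is 2030-06-20.
Next Friday: 2030-06-21.
Next Tuesday: 2030-06-25.

2030-06-25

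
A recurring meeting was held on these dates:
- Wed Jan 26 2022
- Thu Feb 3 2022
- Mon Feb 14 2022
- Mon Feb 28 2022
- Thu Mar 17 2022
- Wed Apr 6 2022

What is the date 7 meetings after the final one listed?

Wed Nov 16 2022

The spacing grows by 3 each time: 8, 11, 14, 17, 20 days.
Next gap: 23 days. Wed Apr 6 2022 + 23 days = Fri Apr 29 2022.
Next gap: 26 days. Fri Apr 29 2022 + 26 days = Wed May 25 2022.
Next gap: 29 days. Wed May 25 2022 + 29 days = Thu Jun 23 2022.
Next gap: 32 days. Thu Jun 23 2022 + 32 days = Mon Jul 25 2022.
Next gap: 35 days. Mon Jul 25 2022 + 35 days = Mon Aug 29 2022.
Next gap: 38 days. Mon Aug 29 2022 + 38 days = Thu Oct 6 2022.
Next gap: 41 days. Thu Oct 6 2022 + 41 days = Wed Nov 16 2022.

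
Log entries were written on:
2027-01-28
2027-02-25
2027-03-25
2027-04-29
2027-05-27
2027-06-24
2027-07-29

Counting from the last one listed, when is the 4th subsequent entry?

2027-11-25

These are Thursdays with 28, 28, 35, 28, 28, 35-day gaps.
Each is the final Thursday of its month — 2027-04-29 is past the 28th, so '4th Thursday' doesn't fit.
August 2027 ends with Thursday 2027-08-26.
Last Thursday of September 2027: 2027-09-30.
October 2027 ends with Thursday 2027-10-28.
November 2027 ends with Thursday 2027-11-25.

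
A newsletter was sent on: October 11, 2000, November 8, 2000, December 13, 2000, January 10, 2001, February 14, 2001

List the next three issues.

March 14, 2001; April 11, 2001; May 9, 2001

These are Wednesdays at 28- or 35-day spacing (28, 35, 28, 35).
The pattern: 2nd Wednesday of the month.
2nd Wednesday of March 2001: March 14, 2001.
April 2001 — 2nd Wednesday is April 11, 2001.
2nd Wednesday of May 2001: May 9, 2001.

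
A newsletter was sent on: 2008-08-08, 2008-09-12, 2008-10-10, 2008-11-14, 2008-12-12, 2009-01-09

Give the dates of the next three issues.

2009-02-13, 2009-03-13, 2009-04-10

Gaps: 35, 28, 35, 28, 28 days — a mix of 28 and 35. Every date is a Friday.
Each is the 2nd Friday of its month.
2nd Friday of February 2009: 2009-02-13.
2nd Friday of March 2009: 2009-03-13.
April 2009 — 2nd Friday is 2009-04-10.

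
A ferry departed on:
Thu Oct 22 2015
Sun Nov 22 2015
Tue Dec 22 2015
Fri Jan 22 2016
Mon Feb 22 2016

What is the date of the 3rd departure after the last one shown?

Sun May 22 2016

The day-of-month is always 22 (31, 30, 31, 31 days between events).
So this recurs on the 22nd of each month.
March 2016: Tue Mar 22 2016.
April 2016: Fri Apr 22 2016.
May 2016: Sun May 22 2016.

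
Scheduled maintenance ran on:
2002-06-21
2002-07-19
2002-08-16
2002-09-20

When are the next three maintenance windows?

2002-10-18, 2002-11-15, 2002-12-20

Gaps: 28, 28, 35 days — a mix of 28 and 35. Every date is a Friday.
Each is the 3rd Friday of its month.
3rd Friday of October 2002: 2002-10-18.
3rd Friday of November 2002: 2002-11-15.
December 2002 — 3rd Friday is 2002-12-20.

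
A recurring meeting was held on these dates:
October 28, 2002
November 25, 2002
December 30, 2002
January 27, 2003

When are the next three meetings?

February 24, 2003; March 31, 2003; April 28, 2003

These are Mondays with 28, 35, 28-day gaps.
Each is the final Monday of its month — December 30, 2002 is past the 28th, so '4th Monday' doesn't fit.
February 2003 ends with Monday February 24, 2003.
March 2003 ends with Monday March 31, 2003.
Last Monday of April 2003: April 28, 2003.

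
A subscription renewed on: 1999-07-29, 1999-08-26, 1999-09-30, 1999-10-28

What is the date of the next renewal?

Every date is a Thursday; gaps 28, 35, 28 days.
Each is the last Thursday of its month (at least one falls on the 29th or later, ruling out '4th Thursday').
November 1999 ends with Thursday 1999-11-25.

1999-11-25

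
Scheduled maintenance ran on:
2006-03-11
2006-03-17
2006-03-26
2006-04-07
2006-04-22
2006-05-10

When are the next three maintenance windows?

2006-05-31, 2006-06-24, 2006-07-21

Gaps: 6, 9, 12, 15, 18 days — each gap is 3 larger than the previous one.
Next gap: 21 days. 2006-05-10 + 21 days = 2006-05-31.
Next gap: 24 days. 2006-05-31 + 24 days = 2006-06-24.
Next gap: 27 days. 2006-06-24 + 27 days = 2006-07-21.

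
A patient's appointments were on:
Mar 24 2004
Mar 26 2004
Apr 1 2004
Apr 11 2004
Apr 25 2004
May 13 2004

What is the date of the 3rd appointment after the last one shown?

The spacing grows by 4 each time: 2, 6, 10, 14, 18 days.
Next gap: 22 days. May 13 2004 + 22 days = Jun 4 2004.
Next gap: 26 days. Jun 4 2004 + 26 days = Jun 30 2004.
Next gap: 30 days. Jun 30 2004 + 30 days = Jul 30 2004.

Jul 30 2004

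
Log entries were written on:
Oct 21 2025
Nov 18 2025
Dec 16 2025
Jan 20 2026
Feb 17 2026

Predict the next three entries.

Gaps: 28, 28, 35, 28 days — a mix of 28 and 35. Every date is a Tuesday.
Each is the 3rd Tuesday of its month.
March 2026 — 3rd Tuesday is Mar 17 2026.
3rd Tuesday of April 2026: Apr 21 2026.
May 2026 — 3rd Tuesday is May 19 2026.

Mar 17 2026, Apr 21 2026, May 19 2026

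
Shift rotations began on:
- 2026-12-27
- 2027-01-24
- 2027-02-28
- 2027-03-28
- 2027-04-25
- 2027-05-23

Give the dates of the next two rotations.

All dates are Sundays, 28, 35, 28, 28, 28 days apart.
Specifically, the 4th Sunday of each month.
4th Sunday of June 2027: 2027-06-27.
4th Sunday of July 2027: 2027-07-25.

2027-06-27, 2027-07-25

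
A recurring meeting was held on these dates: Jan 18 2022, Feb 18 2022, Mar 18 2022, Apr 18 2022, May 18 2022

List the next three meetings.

Gaps: 31, 28, 31, 30 days — not constant. Every event is on the 18th of the month.
Pattern: the 18th of each month.
Next: June 2022 → Jun 18 2022.
Next: July 2022 → Jul 18 2022.
Next: August 2022 → Aug 18 2022.

Jun 18 2022, Jul 18 2022, Aug 18 2022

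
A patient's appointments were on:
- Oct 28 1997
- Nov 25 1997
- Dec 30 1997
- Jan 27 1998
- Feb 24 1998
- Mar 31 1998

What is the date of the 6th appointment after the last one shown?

These are Tuesdays with 28, 35, 28, 28, 35-day gaps.
Each is the final Tuesday of its month — Dec 30 1997 is past the 28th, so '4th Tuesday' doesn't fit.
Last Tuesday of April 1998: Apr 28 1998.
Last Tuesday of May 1998: May 26 1998.
Last Tuesday of June 1998: Jun 30 1998.
Last Tuesday of July 1998: Jul 28 1998.
August 1998 ends with Tuesday Aug 25 1998.
September 1998 ends with Tuesday Sep 29 1998.

Sep 29 1998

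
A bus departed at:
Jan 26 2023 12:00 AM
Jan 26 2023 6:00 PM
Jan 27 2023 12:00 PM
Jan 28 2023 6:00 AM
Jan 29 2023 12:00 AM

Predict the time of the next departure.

Spacing: 18, 18, 18, 18 h — constant 18 h.
Jan 29 2023 12:00 AM + 18 h = Jan 29 2023 6:00 PM.

Jan 29 2023 6:00 PM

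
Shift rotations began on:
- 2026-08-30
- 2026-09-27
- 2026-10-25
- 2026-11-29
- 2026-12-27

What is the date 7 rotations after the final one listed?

2027-07-25

Every date is a Sunday; gaps 28, 28, 35, 28 days.
Each is the last Sunday of its month (at least one falls on the 29th or later, ruling out '4th Sunday').
Last Sunday of January 2027: 2027-01-31.
Last Sunday of February 2027: 2027-02-28.
Last Sunday of March 2027: 2027-03-28.
April 2027 ends with Sunday 2027-04-25.
May 2027 ends with Sunday 2027-05-30.
Last Sunday of June 2027: 2027-06-27.
Last Sunday of July 2027: 2027-07-25.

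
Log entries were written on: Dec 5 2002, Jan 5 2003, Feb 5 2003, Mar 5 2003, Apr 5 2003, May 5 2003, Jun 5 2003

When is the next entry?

The day-of-month is always 5 (31, 31, 28, 31, 30, 31 days between events).
So this recurs on the 5th of each month.
Next: July 2003 → Jul 5 2003.

Jul 5 2003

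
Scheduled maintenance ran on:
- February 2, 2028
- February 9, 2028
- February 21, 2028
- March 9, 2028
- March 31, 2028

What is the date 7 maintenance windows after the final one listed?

January 19, 2029

Gaps: 7, 12, 17, 22 days — each gap is 5 larger than the previous one.
Next gap: 27 days. March 31, 2028 + 27 days = April 27, 2028.
Next gap: 32 days. April 27, 2028 + 32 days = May 29, 2028.
Next gap: 37 days. May 29, 2028 + 37 days = July 5, 2028.
Next gap: 42 days. July 5, 2028 + 42 days = August 16, 2028.
Next gap: 47 days. August 16, 2028 + 47 days = October 2, 2028.
Next gap: 52 days. October 2, 2028 + 52 days = November 23, 2028.
Next gap: 57 days. November 23, 2028 + 57 days = January 19, 2029.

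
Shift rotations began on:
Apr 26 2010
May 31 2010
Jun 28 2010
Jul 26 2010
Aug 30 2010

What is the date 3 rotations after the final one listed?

Nov 29 2010

Every date is a Monday; gaps 35, 28, 28, 35 days.
Each is the last Monday of its month (at least one falls on the 29th or later, ruling out '4th Monday').
September 2010 ends with Monday Sep 27 2010.
October 2010 ends with Monday Oct 25 2010.
Last Monday of November 2010: Nov 29 2010.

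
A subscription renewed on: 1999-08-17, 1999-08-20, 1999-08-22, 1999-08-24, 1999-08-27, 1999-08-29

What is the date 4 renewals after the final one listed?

1999-09-07

The gap pattern 3, 2, 2, 3, 2 repeats every 3 events.
These are the Tuesdays, Fridays and Sundays of each week.
Next Tuesday: 1999-08-31.
The following Friday is 1999-09-03.
The following Sunday is 1999-09-05.
The following Tuesday is 1999-09-07.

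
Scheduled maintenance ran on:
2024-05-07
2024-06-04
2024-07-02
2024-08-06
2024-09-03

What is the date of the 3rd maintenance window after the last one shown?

2024-12-03

Gaps: 28, 28, 35, 28 days — a mix of 28 and 35. Every date is a Tuesday.
Each is the 1st Tuesday of its month.
October 2024 — 1st Tuesday is 2024-10-01.
November 2024 — 1st Tuesday is 2024-11-05.
1st Tuesday of December 2024: 2024-12-03.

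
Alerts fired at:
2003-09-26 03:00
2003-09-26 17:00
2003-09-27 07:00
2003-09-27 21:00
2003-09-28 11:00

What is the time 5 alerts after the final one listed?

The interval is a steady 14 hours (14, 14, 14, 14).
2003-09-28 11:00 + 14 h = 2003-09-29 01:00.
2003-09-29 01:00 + 14 h = 2003-09-29 15:00.
2003-09-29 15:00 + 14 h = 2003-09-30 05:00.
2003-09-30 05:00 + 14 h = 2003-09-30 19:00.
2003-09-30 19:00 + 14 h = 2003-10-01 09:00.

2003-10-01 09:00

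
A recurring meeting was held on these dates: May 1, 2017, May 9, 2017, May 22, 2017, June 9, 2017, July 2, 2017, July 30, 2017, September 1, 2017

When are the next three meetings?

The spacing grows by 5 each time: 8, 13, 18, 23, 28, 33 days.
Next gap: 38 days. September 1, 2017 + 38 days = October 9, 2017.
Next gap: 43 days. October 9, 2017 + 43 days = November 21, 2017.
Next gap: 48 days. November 21, 2017 + 48 days = January 8, 2018.

October 9, 2017; November 21, 2017; January 8, 2018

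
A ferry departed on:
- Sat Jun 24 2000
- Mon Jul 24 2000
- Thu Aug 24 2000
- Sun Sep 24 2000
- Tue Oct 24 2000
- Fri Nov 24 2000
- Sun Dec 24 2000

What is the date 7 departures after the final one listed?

Tue Jul 24 2001

Gaps: 30, 31, 31, 30, 31, 30 days — not constant. Every event is on the 24th of the month.
Pattern: the 24th of each month.
January 2001: Wed Jan 24 2001.
Next: February 2001 → Sat Feb 24 2001.
Next: March 2001 → Sat Mar 24 2001.
Next: April 2001 → Tue Apr 24 2001.
May 2001: Thu May 24 2001.
Next: June 2001 → Sun Jun 24 2001.
July 2001: Tue Jul 24 2001.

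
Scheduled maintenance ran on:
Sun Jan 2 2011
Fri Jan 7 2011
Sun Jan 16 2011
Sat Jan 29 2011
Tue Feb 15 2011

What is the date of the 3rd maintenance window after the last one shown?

Gaps: 5, 9, 13, 17 days — each gap is 4 larger than the previous one.
Next gap: 21 days. Tue Feb 15 2011 + 21 days = Tue Mar 8 2011.
Next gap: 25 days. Tue Mar 8 2011 + 25 days = Sat Apr 2 2011.
Next gap: 29 days. Sat Apr 2 2011 + 29 days = Sun May 1 2011.

Sun May 1 2011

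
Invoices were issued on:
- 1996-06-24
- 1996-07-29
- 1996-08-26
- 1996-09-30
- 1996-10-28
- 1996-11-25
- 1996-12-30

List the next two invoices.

1997-01-27, 1997-02-24

All Mondays; the gaps (35, 28, 35, 28, 28, 35) vary with month length.
This is the last Monday of each month.
Last Monday of January 1997: 1997-01-27.
February 1997 ends with Monday 1997-02-24.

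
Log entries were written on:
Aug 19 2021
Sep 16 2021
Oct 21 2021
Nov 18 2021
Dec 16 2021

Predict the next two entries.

Jan 20 2022, Feb 17 2022

Gaps: 28, 35, 28, 28 days — a mix of 28 and 35. Every date is a Thursday.
Each is the 3rd Thursday of its month.
3rd Thursday of January 2022: Jan 20 2022.
3rd Thursday of February 2022: Feb 17 2022.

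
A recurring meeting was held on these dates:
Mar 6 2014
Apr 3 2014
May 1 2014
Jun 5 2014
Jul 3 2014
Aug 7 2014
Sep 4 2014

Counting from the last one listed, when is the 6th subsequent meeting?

All dates are Thursdays, 28, 28, 35, 28, 35, 28 days apart.
Specifically, the 1st Thursday of each month.
1st Thursday of October 2014: Oct 2 2014.
1st Thursday of November 2014: Nov 6 2014.
1st Thursday of December 2014: Dec 4 2014.
1st Thursday of January 2015: Jan 1 2015.
1st Thursday of February 2015: Feb 5 2015.
March 2015 — 1st Thursday is Mar 5 2015.

Mar 5 2015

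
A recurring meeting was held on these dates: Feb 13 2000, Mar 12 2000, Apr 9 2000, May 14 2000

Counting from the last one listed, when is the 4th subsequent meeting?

Gaps: 28, 28, 35 days — a mix of 28 and 35. Every date is a Sunday.
Each is the 2nd Sunday of its month.
2nd Sunday of June 2000: Jun 11 2000.
2nd Sunday of July 2000: Jul 9 2000.
August 2000 — 2nd Sunday is Aug 13 2000.
September 2000 — 2nd Sunday is Sep 10 2000.

Sep 10 2000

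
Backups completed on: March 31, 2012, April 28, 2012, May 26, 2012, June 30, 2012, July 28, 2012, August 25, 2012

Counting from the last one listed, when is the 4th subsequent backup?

December 29, 2012

Every date is a Saturday; gaps 28, 28, 35, 28, 28 days.
Each is the last Saturday of its month (at least one falls on the 29th or later, ruling out '4th Saturday').
September 2012 ends with Saturday September 29, 2012.
October 2012 ends with Saturday October 27, 2012.
November 2012 ends with Saturday November 24, 2012.
Last Saturday of December 2012: December 29, 2012.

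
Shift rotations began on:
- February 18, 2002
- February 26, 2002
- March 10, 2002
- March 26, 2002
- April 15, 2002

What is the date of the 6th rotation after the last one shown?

Intervals are 8, 12, 16, 20 days — an arithmetic progression with common difference 4.
Next gap: 24 days. April 15, 2002 + 24 days = May 9, 2002.
Next gap: 28 days. May 9, 2002 + 28 days = June 6, 2002.
Next gap: 32 days. June 6, 2002 + 32 days = July 8, 2002.
Next gap: 36 days. July 8, 2002 + 36 days = August 13, 2002.
Next gap: 40 days. August 13, 2002 + 40 days = September 22, 2002.
Next gap: 44 days. September 22, 2002 + 44 days = November 5, 2002.

November 5, 2002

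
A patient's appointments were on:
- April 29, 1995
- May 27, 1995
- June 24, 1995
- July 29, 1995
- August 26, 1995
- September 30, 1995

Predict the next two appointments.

These are Saturdays with 28, 28, 35, 28, 35-day gaps.
Each is the final Saturday of its month — April 29, 1995 is past the 28th, so '4th Saturday' doesn't fit.
October 1995 ends with Saturday October 28, 1995.
Last Saturday of November 1995: November 25, 1995.

October 28, 1995; November 25, 1995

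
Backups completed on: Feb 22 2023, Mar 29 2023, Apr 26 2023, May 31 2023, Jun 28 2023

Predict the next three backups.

Jul 26 2023, Aug 30 2023, Sep 27 2023

Every date is a Wednesday; gaps 35, 28, 35, 28 days.
Each is the last Wednesday of its month (at least one falls on the 29th or later, ruling out '4th Wednesday').
Last Wednesday of July 2023: Jul 26 2023.
Last Wednesday of August 2023: Aug 30 2023.
Last Wednesday of September 2023: Sep 27 2023.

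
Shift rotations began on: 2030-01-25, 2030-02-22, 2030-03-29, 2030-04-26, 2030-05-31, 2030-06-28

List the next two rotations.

2030-07-26, 2030-08-30

These are Fridays with 28, 35, 28, 35, 28-day gaps.
Each is the final Friday of its month — 2030-03-29 is past the 28th, so '4th Friday' doesn't fit.
July 2030 ends with Friday 2030-07-26.
August 2030 ends with Friday 2030-08-30.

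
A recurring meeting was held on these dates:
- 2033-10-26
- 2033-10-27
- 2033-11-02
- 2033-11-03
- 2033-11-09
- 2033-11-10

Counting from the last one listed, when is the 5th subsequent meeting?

2033-11-30

Gaps: 1, 6, 1, 6, 1 days — not constant, but cyclic with period 2.
The events fall on every Wednesday and Thursday.
The following Wednesday is 2033-11-16.
The following Thursday is 2033-11-17.
Next Wednesday: 2033-11-23.
Next Thursday: 2033-11-24.
Next Wednesday: 2033-11-30.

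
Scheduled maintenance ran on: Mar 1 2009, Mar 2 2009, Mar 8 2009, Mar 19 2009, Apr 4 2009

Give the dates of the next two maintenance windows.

Intervals are 1, 6, 11, 16 days — an arithmetic progression with common difference 5.
Next gap: 21 days. Apr 4 2009 + 21 days = Apr 25 2009.
Next gap: 26 days. Apr 25 2009 + 26 days = May 21 2009.

Apr 25 2009, May 21 2009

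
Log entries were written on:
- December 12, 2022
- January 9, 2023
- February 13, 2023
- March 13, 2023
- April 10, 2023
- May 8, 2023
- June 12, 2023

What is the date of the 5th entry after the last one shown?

These are Mondays at 28- or 35-day spacing (28, 35, 28, 28, 28, 35).
The pattern: 2nd Monday of the month.
July 2023 — 2nd Monday is July 10, 2023.
August 2023 — 2nd Monday is August 14, 2023.
September 2023 — 2nd Monday is September 11, 2023.
October 2023 — 2nd Monday is October 9, 2023.
November 2023 — 2nd Monday is November 13, 2023.

November 13, 2023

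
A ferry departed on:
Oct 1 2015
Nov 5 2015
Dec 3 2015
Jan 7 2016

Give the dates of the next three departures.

Gaps: 35, 28, 35 days — a mix of 28 and 35. Every date is a Thursday.
Each is the 1st Thursday of its month.
February 2016 — 1st Thursday is Feb 4 2016.
March 2016 — 1st Thursday is Mar 3 2016.
1st Thursday of April 2016: Apr 7 2016.

Feb 4 2016, Mar 3 2016, Apr 7 2016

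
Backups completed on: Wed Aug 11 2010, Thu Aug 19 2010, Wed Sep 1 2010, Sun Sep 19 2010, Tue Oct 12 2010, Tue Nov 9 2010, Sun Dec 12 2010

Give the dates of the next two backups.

Intervals are 8, 13, 18, 23, 28, 33 days — an arithmetic progression with common difference 5.
Next gap: 38 days. Sun Dec 12 2010 + 38 days = Wed Jan 19 2011.
Next gap: 43 days. Wed Jan 19 2011 + 43 days = Thu Mar 3 2011.

Wed Jan 19 2011, Thu Mar 3 2011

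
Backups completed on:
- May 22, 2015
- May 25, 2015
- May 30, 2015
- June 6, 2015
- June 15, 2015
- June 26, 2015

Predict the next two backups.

July 9, 2015; July 24, 2015

Gaps: 3, 5, 7, 9, 11 days — each gap is 2 larger than the previous one.
Next gap: 13 days. June 26, 2015 + 13 days = July 9, 2015.
Next gap: 15 days. July 9, 2015 + 15 days = July 24, 2015.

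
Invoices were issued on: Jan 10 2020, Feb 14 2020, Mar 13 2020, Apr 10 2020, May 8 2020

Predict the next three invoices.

Jun 12 2020, Jul 10 2020, Aug 14 2020

All dates are Fridays, 35, 28, 28, 28 days apart.
Specifically, the 2nd Friday of each month.
2nd Friday of June 2020: Jun 12 2020.
2nd Friday of July 2020: Jul 10 2020.
August 2020 — 2nd Friday is Aug 14 2020.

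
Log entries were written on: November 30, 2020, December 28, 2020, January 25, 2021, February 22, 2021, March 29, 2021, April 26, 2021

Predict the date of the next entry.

May 31, 2021

All Mondays; the gaps (28, 28, 28, 35, 28) vary with month length.
This is the last Monday of each month.
May 2021 ends with Monday May 31, 2021.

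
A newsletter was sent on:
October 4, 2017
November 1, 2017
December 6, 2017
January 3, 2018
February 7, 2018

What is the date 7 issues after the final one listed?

All dates are Wednesdays, 28, 35, 28, 35 days apart.
Specifically, the 1st Wednesday of each month.
March 2018 — 1st Wednesday is March 7, 2018.
April 2018 — 1st Wednesday is April 4, 2018.
1st Wednesday of May 2018: May 2, 2018.
June 2018 — 1st Wednesday is June 6, 2018.
July 2018 — 1st Wednesday is July 4, 2018.
1st Wednesday of August 2018: August 1, 2018.
1st Wednesday of September 2018: September 5, 2018.

September 5, 2018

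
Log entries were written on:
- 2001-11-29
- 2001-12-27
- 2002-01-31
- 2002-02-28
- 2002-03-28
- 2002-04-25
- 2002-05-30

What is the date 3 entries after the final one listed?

Every date is a Thursday; gaps 28, 35, 28, 28, 28, 35 days.
Each is the last Thursday of its month (at least one falls on the 29th or later, ruling out '4th Thursday').
Last Thursday of June 2002: 2002-06-27.
Last Thursday of July 2002: 2002-07-25.
Last Thursday of August 2002: 2002-08-29.

2002-08-29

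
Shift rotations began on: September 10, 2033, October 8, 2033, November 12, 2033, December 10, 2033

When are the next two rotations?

Gaps: 28, 35, 28 days — a mix of 28 and 35. Every date is a Saturday.
Each is the 2nd Saturday of its month.
January 2034 — 2nd Saturday is January 14, 2034.
February 2034 — 2nd Saturday is February 11, 2034.

January 14, 2034; February 11, 2034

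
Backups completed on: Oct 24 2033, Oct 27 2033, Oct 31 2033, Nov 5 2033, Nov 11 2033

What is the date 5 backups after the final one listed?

The spacing grows by 1 each time: 3, 4, 5, 6 days.
Next gap: 7 days. Nov 11 2033 + 7 days = Nov 18 2033.
Next gap: 8 days. Nov 18 2033 + 8 days = Nov 26 2033.
Next gap: 9 days. Nov 26 2033 + 9 days = Dec 5 2033.
Next gap: 10 days. Dec 5 2033 + 10 days = Dec 15 2033.
Next gap: 11 days. Dec 15 2033 + 11 days = Dec 26 2033.

Dec 26 2033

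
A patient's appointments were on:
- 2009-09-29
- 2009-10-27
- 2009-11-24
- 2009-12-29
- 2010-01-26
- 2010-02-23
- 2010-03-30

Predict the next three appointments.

2010-04-27, 2010-05-25, 2010-06-29

All Tuesdays; the gaps (28, 28, 35, 28, 28, 35) vary with month length.
This is the last Tuesday of each month.
April 2010 ends with Tuesday 2010-04-27.
Last Tuesday of May 2010: 2010-05-25.
June 2010 ends with Tuesday 2010-06-29.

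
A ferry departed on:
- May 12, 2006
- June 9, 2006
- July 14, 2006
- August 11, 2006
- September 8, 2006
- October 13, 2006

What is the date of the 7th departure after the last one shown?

All dates are Fridays, 28, 35, 28, 28, 35 days apart.
Specifically, the 2nd Friday of each month.
November 2006 — 2nd Friday is November 10, 2006.
2nd Friday of December 2006: December 8, 2006.
2nd Friday of January 2007: January 12, 2007.
February 2007 — 2nd Friday is February 9, 2007.
March 2007 — 2nd Friday is March 9, 2007.
2nd Friday of April 2007: April 13, 2007.
2nd Friday of May 2007: May 11, 2007.

May 11, 2007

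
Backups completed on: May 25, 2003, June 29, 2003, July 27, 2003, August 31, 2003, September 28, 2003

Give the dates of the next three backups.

These are Sundays with 35, 28, 35, 28-day gaps.
Each is the final Sunday of its month — June 29, 2003 is past the 28th, so '4th Sunday' doesn't fit.
October 2003 ends with Sunday October 26, 2003.
November 2003 ends with Sunday November 30, 2003.
Last Sunday of December 2003: December 28, 2003.

October 26, 2003; November 30, 2003; December 28, 2003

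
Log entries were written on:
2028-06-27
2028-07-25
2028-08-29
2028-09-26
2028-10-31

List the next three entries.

2028-11-28, 2028-12-26, 2029-01-30

These are Tuesdays with 28, 35, 28, 35-day gaps.
Each is the final Tuesday of its month — 2028-08-29 is past the 28th, so '4th Tuesday' doesn't fit.
November 2028 ends with Tuesday 2028-11-28.
Last Tuesday of December 2028: 2028-12-26.
January 2029 ends with Tuesday 2029-01-30.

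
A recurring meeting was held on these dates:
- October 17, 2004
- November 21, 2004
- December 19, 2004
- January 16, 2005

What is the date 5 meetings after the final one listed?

June 19, 2005

These are Sundays at 28- or 35-day spacing (35, 28, 28).
The pattern: 3rd Sunday of the month.
3rd Sunday of February 2005: February 20, 2005.
March 2005 — 3rd Sunday is March 20, 2005.
3rd Sunday of April 2005: April 17, 2005.
3rd Sunday of May 2005: May 15, 2005.
June 2005 — 3rd Sunday is June 19, 2005.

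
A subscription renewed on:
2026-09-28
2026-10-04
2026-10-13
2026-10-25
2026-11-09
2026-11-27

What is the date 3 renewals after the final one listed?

The spacing grows by 3 each time: 6, 9, 12, 15, 18 days.
Next gap: 21 days. 2026-11-27 + 21 days = 2026-12-18.
Next gap: 24 days. 2026-12-18 + 24 days = 2027-01-11.
Next gap: 27 days. 2027-01-11 + 27 days = 2027-02-07.

2027-02-07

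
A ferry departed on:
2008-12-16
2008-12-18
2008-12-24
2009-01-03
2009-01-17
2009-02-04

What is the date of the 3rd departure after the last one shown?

Gaps: 2, 6, 10, 14, 18 days — each gap is 4 larger than the previous one.
Next gap: 22 days. 2009-02-04 + 22 days = 2009-02-26.
Next gap: 26 days. 2009-02-26 + 26 days = 2009-03-24.
Next gap: 30 days. 2009-03-24 + 30 days = 2009-04-23.

2009-04-23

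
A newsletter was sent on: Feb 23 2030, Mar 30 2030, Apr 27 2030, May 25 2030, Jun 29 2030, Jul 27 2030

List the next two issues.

All Saturdays; the gaps (35, 28, 28, 35, 28) vary with month length.
This is the last Saturday of each month.
August 2030 ends with Saturday Aug 31 2030.
September 2030 ends with Saturday Sep 28 2030.

Aug 31 2030, Sep 28 2030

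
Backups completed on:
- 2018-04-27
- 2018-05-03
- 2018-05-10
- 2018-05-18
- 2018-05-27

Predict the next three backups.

Intervals are 6, 7, 8, 9 days — an arithmetic progression with common difference 1.
Next gap: 10 days. 2018-05-27 + 10 days = 2018-06-06.
Next gap: 11 days. 2018-06-06 + 11 days = 2018-06-17.
Next gap: 12 days. 2018-06-17 + 12 days = 2018-06-29.

2018-06-06, 2018-06-17, 2018-06-29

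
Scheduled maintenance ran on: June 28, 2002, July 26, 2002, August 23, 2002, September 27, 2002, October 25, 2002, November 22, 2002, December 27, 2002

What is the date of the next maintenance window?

All dates are Fridays, 28, 28, 35, 28, 28, 35 days apart.
Specifically, the 4th Friday of each month.
4th Friday of January 2003: January 24, 2003.

January 24, 2003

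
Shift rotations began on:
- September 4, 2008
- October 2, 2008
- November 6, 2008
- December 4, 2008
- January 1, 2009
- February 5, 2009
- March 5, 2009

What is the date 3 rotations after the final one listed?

All dates are Thursdays, 28, 35, 28, 28, 35, 28 days apart.
Specifically, the 1st Thursday of each month.
April 2009 — 1st Thursday is April 2, 2009.
1st Thursday of May 2009: May 7, 2009.
1st Thursday of June 2009: June 4, 2009.

June 4, 2009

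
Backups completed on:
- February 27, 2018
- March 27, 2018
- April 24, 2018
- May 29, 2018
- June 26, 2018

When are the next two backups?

July 31, 2018; August 28, 2018

Every date is a Tuesday; gaps 28, 28, 35, 28 days.
Each is the last Tuesday of its month (at least one falls on the 29th or later, ruling out '4th Tuesday').
Last Tuesday of July 2018: July 31, 2018.
August 2018 ends with Tuesday August 28, 2018.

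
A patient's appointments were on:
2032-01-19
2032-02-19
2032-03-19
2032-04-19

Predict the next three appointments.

2032-05-19, 2032-06-19, 2032-07-19

Each date is the 19th; the gaps (31, 29, 31) track the month lengths.
The rule is the 19th of each month.
May 2032: 2032-05-19.
Next: June 2032 → 2032-06-19.
July 2032: 2032-07-19.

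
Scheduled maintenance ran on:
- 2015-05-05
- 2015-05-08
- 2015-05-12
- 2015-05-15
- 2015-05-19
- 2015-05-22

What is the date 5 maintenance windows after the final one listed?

2015-06-09

Gaps: 3, 4, 3, 4, 3 days — not constant, but cyclic with period 2.
The events fall on every Tuesday and Friday.
The following Tuesday is 2015-05-26.
Next Friday: 2015-05-29.
Next Tuesday: 2015-06-02.
The following Friday is 2015-06-05.
Next Tuesday: 2015-06-09.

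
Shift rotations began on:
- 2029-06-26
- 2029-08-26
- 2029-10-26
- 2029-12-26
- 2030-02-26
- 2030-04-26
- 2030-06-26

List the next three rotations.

The day-of-month is always 26 (61, 61, 61, 62, 59, 61 days between events).
So this recurs on the 26th of every 2 months.
August 2030: 2030-08-26.
October 2030: 2030-10-26.
December 2030: 2030-12-26.

2030-08-26, 2030-10-26, 2030-12-26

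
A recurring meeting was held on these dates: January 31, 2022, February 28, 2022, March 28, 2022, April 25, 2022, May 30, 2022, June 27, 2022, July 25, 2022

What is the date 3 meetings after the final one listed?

October 31, 2022

Every date is a Monday; gaps 28, 28, 28, 35, 28, 28 days.
Each is the last Monday of its month (at least one falls on the 29th or later, ruling out '4th Monday').
August 2022 ends with Monday August 29, 2022.
September 2022 ends with Monday September 26, 2022.
October 2022 ends with Monday October 31, 2022.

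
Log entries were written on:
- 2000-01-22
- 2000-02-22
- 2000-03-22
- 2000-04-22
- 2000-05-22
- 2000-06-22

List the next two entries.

The day-of-month is always 22 (31, 29, 31, 30, 31 days between events).
So this recurs on the 22nd of each month.
July 2000: 2000-07-22.
August 2000: 2000-08-22.

2000-07-22, 2000-08-22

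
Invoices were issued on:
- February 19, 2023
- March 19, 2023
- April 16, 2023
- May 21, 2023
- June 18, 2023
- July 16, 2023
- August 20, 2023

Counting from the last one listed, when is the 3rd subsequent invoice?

Gaps: 28, 28, 35, 28, 28, 35 days — a mix of 28 and 35. Every date is a Sunday.
Each is the 3rd Sunday of its month.
3rd Sunday of September 2023: September 17, 2023.
3rd Sunday of October 2023: October 15, 2023.
November 2023 — 3rd Sunday is November 19, 2023.

November 19, 2023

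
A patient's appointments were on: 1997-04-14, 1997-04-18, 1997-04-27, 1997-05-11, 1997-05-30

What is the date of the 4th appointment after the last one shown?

Intervals are 4, 9, 14, 19 days — an arithmetic progression with common difference 5.
Next gap: 24 days. 1997-05-30 + 24 days = 1997-06-23.
Next gap: 29 days. 1997-06-23 + 29 days = 1997-07-22.
Next gap: 34 days. 1997-07-22 + 34 days = 1997-08-25.
Next gap: 39 days. 1997-08-25 + 39 days = 1997-10-03.

1997-10-03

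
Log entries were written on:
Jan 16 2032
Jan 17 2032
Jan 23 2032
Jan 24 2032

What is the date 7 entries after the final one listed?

Gaps: 1, 6, 1 days — not constant, but cyclic with period 2.
The events fall on every Friday and Saturday.
Next Friday: Jan 30 2032.
The following Saturday is Jan 31 2032.
The following Friday is Feb 6 2032.
The following Saturday is Feb 7 2032.
The following Friday is Feb 13 2032.
The following Saturday is Feb 14 2032.
The following Friday is Feb 20 2032.

Feb 20 2032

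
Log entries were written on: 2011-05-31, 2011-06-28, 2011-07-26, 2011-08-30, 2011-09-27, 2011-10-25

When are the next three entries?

2011-11-29, 2011-12-27, 2012-01-31

These are Tuesdays with 28, 28, 35, 28, 28-day gaps.
Each is the final Tuesday of its month — 2011-05-31 is past the 28th, so '4th Tuesday' doesn't fit.
November 2011 ends with Tuesday 2011-11-29.
December 2011 ends with Tuesday 2011-12-27.
January 2012 ends with Tuesday 2012-01-31.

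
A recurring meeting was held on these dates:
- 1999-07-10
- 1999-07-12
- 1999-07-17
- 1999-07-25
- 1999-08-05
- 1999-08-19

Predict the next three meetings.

1999-09-05, 1999-09-25, 1999-10-18

Intervals are 2, 5, 8, 11, 14 days — an arithmetic progression with common difference 3.
Next gap: 17 days. 1999-08-19 + 17 days = 1999-09-05.
Next gap: 20 days. 1999-09-05 + 20 days = 1999-09-25.
Next gap: 23 days. 1999-09-25 + 23 days = 1999-10-18.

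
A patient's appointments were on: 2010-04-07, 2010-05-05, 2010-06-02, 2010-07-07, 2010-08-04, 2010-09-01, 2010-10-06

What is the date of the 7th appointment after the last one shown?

2011-05-04

All dates are Wednesdays, 28, 28, 35, 28, 28, 35 days apart.
Specifically, the 1st Wednesday of each month.
1st Wednesday of November 2010: 2010-11-03.
1st Wednesday of December 2010: 2010-12-01.
1st Wednesday of January 2011: 2011-01-05.
February 2011 — 1st Wednesday is 2011-02-02.
1st Wednesday of March 2011: 2011-03-02.
1st Wednesday of April 2011: 2011-04-06.
May 2011 — 1st Wednesday is 2011-05-04.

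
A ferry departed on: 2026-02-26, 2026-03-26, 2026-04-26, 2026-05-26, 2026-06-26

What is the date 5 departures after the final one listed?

The day-of-month is always 26 (28, 31, 30, 31 days between events).
So this recurs on the 26th of each month.
July 2026: 2026-07-26.
August 2026: 2026-08-26.
September 2026: 2026-09-26.
Next: October 2026 → 2026-10-26.
November 2026: 2026-11-26.

2026-11-26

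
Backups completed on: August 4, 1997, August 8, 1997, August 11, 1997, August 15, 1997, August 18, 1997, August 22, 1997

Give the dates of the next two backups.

Every event lands on a Monday or Friday (gaps cycle 4, 3, 4, 3, 4).
So the schedule is: every Monday and Friday.
The following Monday is August 25, 1997.
The following Friday is August 29, 1997.

August 25, 1997; August 29, 1997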